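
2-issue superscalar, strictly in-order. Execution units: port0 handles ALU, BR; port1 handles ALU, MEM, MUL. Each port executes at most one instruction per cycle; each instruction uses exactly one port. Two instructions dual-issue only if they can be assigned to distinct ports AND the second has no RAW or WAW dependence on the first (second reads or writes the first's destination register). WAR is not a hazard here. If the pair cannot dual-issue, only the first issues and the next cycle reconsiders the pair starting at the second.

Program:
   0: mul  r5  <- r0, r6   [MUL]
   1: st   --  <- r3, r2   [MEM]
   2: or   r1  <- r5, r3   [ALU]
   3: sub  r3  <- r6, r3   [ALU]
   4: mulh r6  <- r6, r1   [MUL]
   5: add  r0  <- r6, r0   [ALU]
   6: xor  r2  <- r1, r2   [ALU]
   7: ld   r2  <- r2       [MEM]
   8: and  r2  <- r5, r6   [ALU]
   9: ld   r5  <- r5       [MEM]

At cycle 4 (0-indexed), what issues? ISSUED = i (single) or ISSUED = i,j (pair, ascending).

[0] i0  mul.MUL  -- no-port MUL/MEM
[1] i1,i2  st.MEM or.ALU  -- dual
[2] i3,i4  sub.ALU mulh.MUL  -- dual
[3] i5,i6  add.ALU xor.ALU  -- dual
[4] i7  ld.MEM  -- WAW r2
[5] i8,i9  and.ALU ld.MEM  -- dual

ISSUED = 7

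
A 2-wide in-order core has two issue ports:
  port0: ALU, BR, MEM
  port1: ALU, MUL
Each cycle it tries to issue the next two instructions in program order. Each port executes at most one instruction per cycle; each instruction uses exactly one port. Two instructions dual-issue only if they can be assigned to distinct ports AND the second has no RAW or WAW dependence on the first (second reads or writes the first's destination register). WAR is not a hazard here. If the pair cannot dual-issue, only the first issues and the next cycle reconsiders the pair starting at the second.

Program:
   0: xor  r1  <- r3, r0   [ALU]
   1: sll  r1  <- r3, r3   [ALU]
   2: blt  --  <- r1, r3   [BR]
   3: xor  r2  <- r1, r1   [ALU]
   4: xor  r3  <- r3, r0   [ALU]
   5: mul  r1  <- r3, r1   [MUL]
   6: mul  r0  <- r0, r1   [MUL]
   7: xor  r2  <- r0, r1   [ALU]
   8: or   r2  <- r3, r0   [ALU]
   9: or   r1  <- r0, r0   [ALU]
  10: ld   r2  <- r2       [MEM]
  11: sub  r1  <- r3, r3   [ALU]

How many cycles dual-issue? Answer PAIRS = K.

[0] i0  xor.ALU  -- WAW r1
[1] i1  sll.ALU  -- RAW r1
[2] i2,i3  blt.BR xor.ALU  -- pair
[3] i4  xor.ALU  -- RAW r3
[4] i5  mul.MUL  -- no-port MUL/MUL
[5] i6  mul.MUL  -- RAW r0
[6] i7  xor.ALU  -- WAW r2
[7] i8,i9  or.ALU or.ALU  -- pair
[8] i10,i11  ld.MEM sub.ALU  -- pair

PAIRS = 3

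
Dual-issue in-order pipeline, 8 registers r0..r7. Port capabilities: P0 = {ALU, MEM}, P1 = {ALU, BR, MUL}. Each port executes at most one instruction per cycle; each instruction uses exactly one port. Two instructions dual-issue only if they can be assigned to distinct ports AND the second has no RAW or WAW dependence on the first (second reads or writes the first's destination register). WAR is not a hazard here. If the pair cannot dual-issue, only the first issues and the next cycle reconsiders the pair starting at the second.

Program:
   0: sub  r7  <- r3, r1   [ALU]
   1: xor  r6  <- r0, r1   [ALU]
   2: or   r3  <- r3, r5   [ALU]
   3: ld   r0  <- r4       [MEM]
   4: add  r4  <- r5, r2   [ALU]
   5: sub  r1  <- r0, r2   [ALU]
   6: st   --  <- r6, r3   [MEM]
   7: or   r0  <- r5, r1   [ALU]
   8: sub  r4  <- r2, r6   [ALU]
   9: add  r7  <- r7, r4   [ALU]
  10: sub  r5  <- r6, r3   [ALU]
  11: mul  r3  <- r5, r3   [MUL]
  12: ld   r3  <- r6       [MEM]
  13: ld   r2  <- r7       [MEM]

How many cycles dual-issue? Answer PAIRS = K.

t=0 i0+i1:sub xor ; dual
t=1 i2+i3:or ld ; dual
t=2 i4+i5:add sub ; dual
t=3 i6+i7:st or ; dual
t=4 i8:sub ; RAW r4
t=5 i9+i10:add sub ; dual
t=6 i11:mul ; WAW r3
t=7 i12:ld ; no-port MEM/MEM
t=8 i13:ld ; tail

PAIRS = 5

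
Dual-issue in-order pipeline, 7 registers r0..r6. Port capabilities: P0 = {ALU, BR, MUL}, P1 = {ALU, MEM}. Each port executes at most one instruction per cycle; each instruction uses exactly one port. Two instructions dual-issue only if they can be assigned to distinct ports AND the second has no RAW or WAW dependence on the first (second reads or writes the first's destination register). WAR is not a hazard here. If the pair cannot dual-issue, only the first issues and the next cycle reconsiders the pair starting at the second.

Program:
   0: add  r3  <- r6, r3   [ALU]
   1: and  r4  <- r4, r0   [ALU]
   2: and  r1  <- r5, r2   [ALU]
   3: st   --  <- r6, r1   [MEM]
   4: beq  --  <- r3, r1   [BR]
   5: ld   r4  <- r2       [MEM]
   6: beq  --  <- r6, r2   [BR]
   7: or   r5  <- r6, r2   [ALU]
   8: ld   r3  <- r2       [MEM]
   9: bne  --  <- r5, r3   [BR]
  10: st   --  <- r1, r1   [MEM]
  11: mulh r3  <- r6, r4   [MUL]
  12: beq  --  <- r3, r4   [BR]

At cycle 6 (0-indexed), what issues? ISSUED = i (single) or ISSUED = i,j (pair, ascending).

ISSUED = 11

c0: i0/i1 add.ALU+and.ALU  2-wide
c1: i2 and.ALU  RAW r1
c2: i3/i4 st.MEM+beq.BR  2-wide
c3: i5/i6 ld.MEM+beq.BR  2-wide
c4: i7/i8 or.ALU+ld.MEM  2-wide
c5: i9/i10 bne.BR+st.MEM  2-wide
c6: i11 mulh.MUL  no-port MUL/BR
c7: i12 beq.BR  tail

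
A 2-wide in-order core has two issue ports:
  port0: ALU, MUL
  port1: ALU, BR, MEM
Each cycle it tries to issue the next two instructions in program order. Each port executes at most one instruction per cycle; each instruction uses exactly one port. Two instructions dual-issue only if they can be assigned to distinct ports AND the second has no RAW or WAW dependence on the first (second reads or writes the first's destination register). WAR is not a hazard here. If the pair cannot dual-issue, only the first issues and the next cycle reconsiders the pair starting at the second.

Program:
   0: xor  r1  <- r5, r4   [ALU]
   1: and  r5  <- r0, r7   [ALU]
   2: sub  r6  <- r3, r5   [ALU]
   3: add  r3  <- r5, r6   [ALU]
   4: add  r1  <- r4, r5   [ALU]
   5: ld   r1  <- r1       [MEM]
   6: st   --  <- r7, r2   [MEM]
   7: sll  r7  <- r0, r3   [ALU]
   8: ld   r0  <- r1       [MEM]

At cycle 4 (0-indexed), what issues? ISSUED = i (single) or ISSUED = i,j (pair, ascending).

ISSUED = 6,7

  cy0 -> i0+i1 (xor.ALU/and.ALU) 2-wide
  cy1 -> i2 (sub.ALU) RAW r6
  cy2 -> i3+i4 (add.ALU/add.ALU) 2-wide
  cy3 -> i5 (ld.MEM) no-port MEM/MEM
  cy4 -> i6+i7 (st.MEM/sll.ALU) 2-wide
  cy5 -> i8 (ld.MEM) tail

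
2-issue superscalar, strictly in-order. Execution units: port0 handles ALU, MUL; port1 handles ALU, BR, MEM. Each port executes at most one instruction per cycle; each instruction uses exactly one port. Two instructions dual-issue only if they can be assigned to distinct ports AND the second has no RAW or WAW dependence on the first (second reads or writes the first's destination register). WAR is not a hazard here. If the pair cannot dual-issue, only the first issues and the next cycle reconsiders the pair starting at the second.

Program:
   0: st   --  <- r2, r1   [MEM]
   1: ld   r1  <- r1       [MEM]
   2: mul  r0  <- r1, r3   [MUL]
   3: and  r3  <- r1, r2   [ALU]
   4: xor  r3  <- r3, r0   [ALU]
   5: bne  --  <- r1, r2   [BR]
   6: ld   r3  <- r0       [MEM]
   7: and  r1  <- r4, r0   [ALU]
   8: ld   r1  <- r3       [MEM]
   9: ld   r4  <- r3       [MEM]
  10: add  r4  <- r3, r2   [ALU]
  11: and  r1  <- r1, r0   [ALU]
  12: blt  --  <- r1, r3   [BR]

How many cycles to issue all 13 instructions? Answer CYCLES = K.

CYCLES = 9

0. st.MEM @i0  | no-port MEM/MEM
1. ld.MEM @i1  | RAW r1
2. mul.MUL+and.ALU @i2+i3  | dual
3. xor.ALU+bne.BR @i4+i5  | dual
4. ld.MEM+and.ALU @i6+i7  | dual
5. ld.MEM @i8  | no-port MEM/MEM
6. ld.MEM @i9  | WAW r4
7. add.ALU+and.ALU @i10+i11  | dual
8. blt.BR @i12  | tail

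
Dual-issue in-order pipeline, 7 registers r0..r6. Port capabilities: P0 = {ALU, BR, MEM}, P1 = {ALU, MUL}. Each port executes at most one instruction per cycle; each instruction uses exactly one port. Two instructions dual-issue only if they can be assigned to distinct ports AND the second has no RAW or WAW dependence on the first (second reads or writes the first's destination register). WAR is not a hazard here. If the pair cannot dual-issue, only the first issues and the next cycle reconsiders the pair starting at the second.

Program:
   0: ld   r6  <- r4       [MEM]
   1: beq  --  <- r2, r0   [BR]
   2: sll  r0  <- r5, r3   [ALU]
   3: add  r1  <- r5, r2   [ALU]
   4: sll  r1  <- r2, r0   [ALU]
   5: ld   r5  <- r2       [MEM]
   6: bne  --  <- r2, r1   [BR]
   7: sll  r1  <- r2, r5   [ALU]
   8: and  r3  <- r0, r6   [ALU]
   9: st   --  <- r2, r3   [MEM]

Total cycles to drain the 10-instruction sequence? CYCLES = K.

CYCLES = 7

c0: i0 ld  no-port MEM/BR
c1: i1+i2 beq;sll  pair
c2: i3 add  WAW r1
c3: i4+i5 sll;ld  pair
c4: i6+i7 bne;sll  pair
c5: i8 and  RAW r3
c6: i9 st  tail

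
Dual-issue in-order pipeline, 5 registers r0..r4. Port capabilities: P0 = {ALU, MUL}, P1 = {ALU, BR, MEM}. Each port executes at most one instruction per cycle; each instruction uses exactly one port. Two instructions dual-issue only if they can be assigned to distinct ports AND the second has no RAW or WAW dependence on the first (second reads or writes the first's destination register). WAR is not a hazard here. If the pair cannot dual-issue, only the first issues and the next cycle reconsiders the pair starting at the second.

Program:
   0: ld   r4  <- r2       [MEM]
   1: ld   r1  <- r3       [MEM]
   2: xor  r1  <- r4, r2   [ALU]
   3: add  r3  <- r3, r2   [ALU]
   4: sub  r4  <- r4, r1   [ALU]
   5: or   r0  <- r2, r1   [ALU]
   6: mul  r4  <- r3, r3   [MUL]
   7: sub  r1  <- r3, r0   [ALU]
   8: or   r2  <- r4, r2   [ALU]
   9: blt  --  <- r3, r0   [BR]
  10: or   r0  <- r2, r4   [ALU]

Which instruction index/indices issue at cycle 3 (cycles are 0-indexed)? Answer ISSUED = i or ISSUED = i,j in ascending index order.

  cy0 -> i0 (ld.MEM) no-port MEM/MEM
  cy1 -> i1 (ld.MEM) WAW r1
  cy2 -> i2&i3 (xor.ALU+add.ALU) pair
  cy3 -> i4&i5 (sub.ALU+or.ALU) pair
  cy4 -> i6&i7 (mul.MUL+sub.ALU) pair
  cy5 -> i8&i9 (or.ALU+blt.BR) pair
  cy6 -> i10 (or.ALU) tail

ISSUED = 4,5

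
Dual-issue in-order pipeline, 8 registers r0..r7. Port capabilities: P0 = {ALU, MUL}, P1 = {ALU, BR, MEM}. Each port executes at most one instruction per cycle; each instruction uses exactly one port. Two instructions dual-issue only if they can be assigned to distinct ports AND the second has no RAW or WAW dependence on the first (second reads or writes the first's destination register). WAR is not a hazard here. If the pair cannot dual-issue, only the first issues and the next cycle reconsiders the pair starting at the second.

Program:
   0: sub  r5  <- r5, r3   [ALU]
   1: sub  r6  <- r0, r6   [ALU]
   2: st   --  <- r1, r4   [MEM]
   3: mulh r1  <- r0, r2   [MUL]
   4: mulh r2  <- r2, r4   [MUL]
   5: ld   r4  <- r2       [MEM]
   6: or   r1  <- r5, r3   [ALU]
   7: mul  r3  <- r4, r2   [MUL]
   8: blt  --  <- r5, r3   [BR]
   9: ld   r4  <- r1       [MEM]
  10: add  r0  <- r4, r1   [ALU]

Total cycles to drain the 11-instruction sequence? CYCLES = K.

CYCLES = 8

  cy0 -> i0/i1 (sub/sub) dual
  cy1 -> i2/i3 (st/mulh) dual
  cy2 -> i4 (mulh) RAW r2
  cy3 -> i5/i6 (ld/or) dual
  cy4 -> i7 (mul) RAW r3
  cy5 -> i8 (blt) no-port BR/MEM
  cy6 -> i9 (ld) RAW r4
  cy7 -> i10 (add) tail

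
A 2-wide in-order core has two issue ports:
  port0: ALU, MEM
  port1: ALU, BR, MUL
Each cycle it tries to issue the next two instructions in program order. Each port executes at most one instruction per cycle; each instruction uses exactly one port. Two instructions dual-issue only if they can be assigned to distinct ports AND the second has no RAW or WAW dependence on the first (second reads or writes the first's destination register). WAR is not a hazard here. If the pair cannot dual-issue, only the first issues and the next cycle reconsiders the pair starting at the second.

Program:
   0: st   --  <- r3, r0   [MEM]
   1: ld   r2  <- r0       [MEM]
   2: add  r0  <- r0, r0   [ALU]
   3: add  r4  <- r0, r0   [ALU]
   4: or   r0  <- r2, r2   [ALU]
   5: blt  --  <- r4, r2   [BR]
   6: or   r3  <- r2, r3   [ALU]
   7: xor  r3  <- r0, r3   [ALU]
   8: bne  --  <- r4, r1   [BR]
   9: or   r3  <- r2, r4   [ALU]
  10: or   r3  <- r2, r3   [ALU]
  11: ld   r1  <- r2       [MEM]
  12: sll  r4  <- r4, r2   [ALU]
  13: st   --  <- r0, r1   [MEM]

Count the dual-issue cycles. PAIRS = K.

#0 head=0: st.MEM i0 no-port MEM/MEM
#1 head=1: ld.MEM;add.ALU i1&i2 pair
#2 head=3: add.ALU;or.ALU i3&i4 pair
#3 head=5: blt.BR;or.ALU i5&i6 pair
#4 head=7: xor.ALU;bne.BR i7&i8 pair
#5 head=9: or.ALU i9 RAW+WAW r3
#6 head=10: or.ALU;ld.MEM i10&i11 pair
#7 head=12: sll.ALU;st.MEM i12&i13 pair

PAIRS = 6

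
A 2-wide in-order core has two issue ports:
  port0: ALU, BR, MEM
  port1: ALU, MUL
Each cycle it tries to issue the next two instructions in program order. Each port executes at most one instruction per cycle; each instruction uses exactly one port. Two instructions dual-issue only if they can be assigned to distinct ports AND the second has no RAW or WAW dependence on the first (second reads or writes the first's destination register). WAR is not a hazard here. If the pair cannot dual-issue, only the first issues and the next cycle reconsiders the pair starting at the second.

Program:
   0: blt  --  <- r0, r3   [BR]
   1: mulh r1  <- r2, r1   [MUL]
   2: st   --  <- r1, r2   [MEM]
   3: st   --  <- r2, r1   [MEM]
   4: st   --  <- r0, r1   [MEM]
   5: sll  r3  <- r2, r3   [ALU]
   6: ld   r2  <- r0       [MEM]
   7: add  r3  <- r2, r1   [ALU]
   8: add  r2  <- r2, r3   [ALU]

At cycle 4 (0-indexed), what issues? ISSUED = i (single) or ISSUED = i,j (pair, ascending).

[0] i0+i1  blt mulh  -- pair
[1] i2  st  -- no-port MEM/MEM
[2] i3  st  -- no-port MEM/MEM
[3] i4+i5  st sll  -- pair
[4] i6  ld  -- RAW r2
[5] i7  add  -- RAW r3
[6] i8  add  -- tail

ISSUED = 6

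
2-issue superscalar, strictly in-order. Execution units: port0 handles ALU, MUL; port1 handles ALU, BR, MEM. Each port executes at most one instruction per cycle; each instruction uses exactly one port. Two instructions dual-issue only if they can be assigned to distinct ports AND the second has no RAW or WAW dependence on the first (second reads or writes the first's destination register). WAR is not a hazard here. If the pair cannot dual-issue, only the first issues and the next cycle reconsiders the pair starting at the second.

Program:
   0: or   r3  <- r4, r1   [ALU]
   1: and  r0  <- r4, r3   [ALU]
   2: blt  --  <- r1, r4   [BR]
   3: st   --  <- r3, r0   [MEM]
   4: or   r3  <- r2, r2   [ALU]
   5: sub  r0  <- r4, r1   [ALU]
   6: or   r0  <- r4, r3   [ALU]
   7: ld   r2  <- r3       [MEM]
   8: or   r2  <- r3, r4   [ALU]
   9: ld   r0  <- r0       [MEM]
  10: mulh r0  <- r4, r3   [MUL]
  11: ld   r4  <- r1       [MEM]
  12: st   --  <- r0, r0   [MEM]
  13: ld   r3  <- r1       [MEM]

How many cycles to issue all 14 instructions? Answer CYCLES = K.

  cy0 -> i0 (or.ALU) RAW r3
  cy1 -> i1/i2 (and.ALU/blt.BR) pair
  cy2 -> i3/i4 (st.MEM/or.ALU) pair
  cy3 -> i5 (sub.ALU) WAW r0
  cy4 -> i6/i7 (or.ALU/ld.MEM) pair
  cy5 -> i8/i9 (or.ALU/ld.MEM) pair
  cy6 -> i10/i11 (mulh.MUL/ld.MEM) pair
  cy7 -> i12 (st.MEM) no-port MEM/MEM
  cy8 -> i13 (ld.MEM) tail

CYCLES = 9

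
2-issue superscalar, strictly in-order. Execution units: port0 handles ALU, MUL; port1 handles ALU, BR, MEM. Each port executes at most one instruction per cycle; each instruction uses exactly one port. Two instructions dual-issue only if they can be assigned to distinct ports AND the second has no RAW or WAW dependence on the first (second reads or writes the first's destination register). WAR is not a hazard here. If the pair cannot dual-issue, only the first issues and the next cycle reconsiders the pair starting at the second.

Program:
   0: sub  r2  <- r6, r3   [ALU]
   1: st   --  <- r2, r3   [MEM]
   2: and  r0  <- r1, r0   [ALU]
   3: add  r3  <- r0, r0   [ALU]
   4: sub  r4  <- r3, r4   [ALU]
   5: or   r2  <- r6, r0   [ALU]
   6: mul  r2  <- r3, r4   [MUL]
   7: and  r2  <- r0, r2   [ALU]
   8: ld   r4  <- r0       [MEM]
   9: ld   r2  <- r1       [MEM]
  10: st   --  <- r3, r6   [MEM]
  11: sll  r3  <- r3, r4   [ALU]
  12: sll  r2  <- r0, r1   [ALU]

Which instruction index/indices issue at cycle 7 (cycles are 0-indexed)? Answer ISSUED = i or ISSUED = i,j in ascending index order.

ISSUED = 10,11

  cy0 -> i0 (sub) RAW r2
  cy1 -> i1+i2 (st and) pair
  cy2 -> i3 (add) RAW r3
  cy3 -> i4+i5 (sub or) pair
  cy4 -> i6 (mul) RAW+WAW r2
  cy5 -> i7+i8 (and ld) pair
  cy6 -> i9 (ld) no-port MEM/MEM
  cy7 -> i10+i11 (st sll) pair
  cy8 -> i12 (sll) tail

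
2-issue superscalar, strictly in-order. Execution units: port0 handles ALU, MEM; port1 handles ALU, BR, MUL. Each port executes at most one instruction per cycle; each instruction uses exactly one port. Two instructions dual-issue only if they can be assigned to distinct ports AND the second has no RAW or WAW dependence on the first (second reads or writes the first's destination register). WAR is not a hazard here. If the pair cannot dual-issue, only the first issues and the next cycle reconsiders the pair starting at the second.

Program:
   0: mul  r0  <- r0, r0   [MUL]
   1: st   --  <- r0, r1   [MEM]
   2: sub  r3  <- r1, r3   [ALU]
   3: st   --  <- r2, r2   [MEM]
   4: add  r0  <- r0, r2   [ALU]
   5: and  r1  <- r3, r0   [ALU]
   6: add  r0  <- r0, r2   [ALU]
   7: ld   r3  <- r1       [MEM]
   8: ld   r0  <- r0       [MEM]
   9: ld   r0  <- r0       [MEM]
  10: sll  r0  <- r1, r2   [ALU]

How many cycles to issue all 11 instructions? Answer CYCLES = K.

CYCLES = 8

0. mul.MUL @i0  | RAW r0
1. st.MEM sub.ALU @i1&i2  | dual
2. st.MEM add.ALU @i3&i4  | dual
3. and.ALU add.ALU @i5&i6  | dual
4. ld.MEM @i7  | no-port MEM/MEM
5. ld.MEM @i8  | no-port MEM/MEM
6. ld.MEM @i9  | WAW r0
7. sll.ALU @i10  | tail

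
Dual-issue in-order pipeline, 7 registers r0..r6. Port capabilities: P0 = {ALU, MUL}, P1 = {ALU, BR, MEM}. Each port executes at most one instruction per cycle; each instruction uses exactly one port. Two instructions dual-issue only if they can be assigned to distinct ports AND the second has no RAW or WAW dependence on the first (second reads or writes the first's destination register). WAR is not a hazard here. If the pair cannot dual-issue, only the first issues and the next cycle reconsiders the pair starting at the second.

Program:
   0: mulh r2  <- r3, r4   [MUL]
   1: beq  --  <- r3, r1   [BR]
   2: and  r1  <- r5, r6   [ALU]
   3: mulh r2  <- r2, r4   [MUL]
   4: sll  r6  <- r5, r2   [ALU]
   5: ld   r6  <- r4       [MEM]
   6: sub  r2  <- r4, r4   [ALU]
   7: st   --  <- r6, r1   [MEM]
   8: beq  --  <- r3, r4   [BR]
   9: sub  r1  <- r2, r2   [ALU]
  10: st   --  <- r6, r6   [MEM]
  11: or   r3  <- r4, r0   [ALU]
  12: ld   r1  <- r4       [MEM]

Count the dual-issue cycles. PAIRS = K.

0. mulh.MUL+beq.BR @i0/i1  | pair
1. and.ALU+mulh.MUL @i2/i3  | pair
2. sll.ALU @i4  | WAW r6
3. ld.MEM+sub.ALU @i5/i6  | pair
4. st.MEM @i7  | no-port MEM/BR
5. beq.BR+sub.ALU @i8/i9  | pair
6. st.MEM+or.ALU @i10/i11  | pair
7. ld.MEM @i12  | tail

PAIRS = 5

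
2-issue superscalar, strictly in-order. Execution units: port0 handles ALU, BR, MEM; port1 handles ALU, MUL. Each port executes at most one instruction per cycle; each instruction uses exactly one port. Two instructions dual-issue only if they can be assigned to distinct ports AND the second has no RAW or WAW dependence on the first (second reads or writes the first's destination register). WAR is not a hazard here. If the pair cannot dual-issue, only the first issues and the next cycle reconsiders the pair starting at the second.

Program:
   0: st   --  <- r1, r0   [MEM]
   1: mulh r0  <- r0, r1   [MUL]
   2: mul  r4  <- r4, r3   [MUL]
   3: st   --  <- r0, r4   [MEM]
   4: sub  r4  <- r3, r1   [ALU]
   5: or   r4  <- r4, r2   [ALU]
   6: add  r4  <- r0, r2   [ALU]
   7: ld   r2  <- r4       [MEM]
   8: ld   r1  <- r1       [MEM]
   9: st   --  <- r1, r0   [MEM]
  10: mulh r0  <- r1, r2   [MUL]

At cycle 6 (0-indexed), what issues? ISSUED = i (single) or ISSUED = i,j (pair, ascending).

  cy0 -> i0/i1 (st mulh) dual
  cy1 -> i2 (mul) RAW r4
  cy2 -> i3/i4 (st sub) dual
  cy3 -> i5 (or) WAW r4
  cy4 -> i6 (add) RAW r4
  cy5 -> i7 (ld) no-port MEM/MEM
  cy6 -> i8 (ld) no-port MEM/MEM
  cy7 -> i9/i10 (st mulh) dual

ISSUED = 8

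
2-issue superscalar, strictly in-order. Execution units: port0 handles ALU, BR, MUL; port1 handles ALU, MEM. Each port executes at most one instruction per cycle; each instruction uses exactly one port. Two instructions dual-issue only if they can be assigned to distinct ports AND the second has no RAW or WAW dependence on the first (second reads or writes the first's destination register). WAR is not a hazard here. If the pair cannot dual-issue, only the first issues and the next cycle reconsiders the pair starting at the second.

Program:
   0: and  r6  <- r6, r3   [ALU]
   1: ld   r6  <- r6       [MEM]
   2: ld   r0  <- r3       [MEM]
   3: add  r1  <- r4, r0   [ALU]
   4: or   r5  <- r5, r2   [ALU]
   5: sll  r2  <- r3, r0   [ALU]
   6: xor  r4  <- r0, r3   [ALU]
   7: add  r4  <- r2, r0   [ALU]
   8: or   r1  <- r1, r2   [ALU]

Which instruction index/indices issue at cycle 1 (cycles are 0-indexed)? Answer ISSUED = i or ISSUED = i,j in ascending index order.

ISSUED = 1

#0 head=0: and i0 RAW+WAW r6
#1 head=1: ld i1 no-port MEM/MEM
#2 head=2: ld i2 RAW r0
#3 head=3: add;or i3,i4 2-wide
#4 head=5: sll;xor i5,i6 2-wide
#5 head=7: add;or i7,i8 2-wide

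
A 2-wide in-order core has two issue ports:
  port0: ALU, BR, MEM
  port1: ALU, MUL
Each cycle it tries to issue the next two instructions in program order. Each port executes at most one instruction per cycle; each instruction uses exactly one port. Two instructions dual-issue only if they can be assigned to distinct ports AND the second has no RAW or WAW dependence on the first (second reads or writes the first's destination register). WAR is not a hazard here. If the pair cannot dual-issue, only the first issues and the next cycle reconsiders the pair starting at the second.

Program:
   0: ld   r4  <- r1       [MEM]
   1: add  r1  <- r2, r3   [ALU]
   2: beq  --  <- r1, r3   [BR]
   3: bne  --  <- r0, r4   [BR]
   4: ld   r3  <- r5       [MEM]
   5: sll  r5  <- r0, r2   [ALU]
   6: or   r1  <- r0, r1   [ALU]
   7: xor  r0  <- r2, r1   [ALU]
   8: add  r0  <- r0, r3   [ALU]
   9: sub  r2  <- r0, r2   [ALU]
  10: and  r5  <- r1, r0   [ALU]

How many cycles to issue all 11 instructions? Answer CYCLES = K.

CYCLES = 8

  cy0 -> i0&i1 (ld;add) 2-wide
  cy1 -> i2 (beq) no-port BR/BR
  cy2 -> i3 (bne) no-port BR/MEM
  cy3 -> i4&i5 (ld;sll) 2-wide
  cy4 -> i6 (or) RAW r1
  cy5 -> i7 (xor) RAW+WAW r0
  cy6 -> i8 (add) RAW r0
  cy7 -> i9&i10 (sub;and) 2-wide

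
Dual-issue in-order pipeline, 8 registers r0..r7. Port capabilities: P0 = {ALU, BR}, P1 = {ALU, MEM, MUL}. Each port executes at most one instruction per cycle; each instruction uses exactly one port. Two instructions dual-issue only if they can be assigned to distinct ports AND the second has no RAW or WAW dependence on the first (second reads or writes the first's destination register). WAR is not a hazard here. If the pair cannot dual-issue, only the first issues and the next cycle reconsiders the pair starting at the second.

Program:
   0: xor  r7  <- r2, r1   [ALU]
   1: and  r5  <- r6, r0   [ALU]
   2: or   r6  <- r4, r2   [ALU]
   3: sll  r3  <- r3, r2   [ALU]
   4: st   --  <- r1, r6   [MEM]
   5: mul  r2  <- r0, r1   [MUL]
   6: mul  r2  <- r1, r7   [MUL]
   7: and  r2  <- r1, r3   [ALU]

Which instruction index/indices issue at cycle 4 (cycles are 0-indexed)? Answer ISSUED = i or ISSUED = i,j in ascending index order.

ISSUED = 6

0. xor;and @i0&i1  | dual
1. or;sll @i2&i3  | dual
2. st @i4  | no-port MEM/MUL
3. mul @i5  | no-port MUL/MUL
4. mul @i6  | WAW r2
5. and @i7  | tail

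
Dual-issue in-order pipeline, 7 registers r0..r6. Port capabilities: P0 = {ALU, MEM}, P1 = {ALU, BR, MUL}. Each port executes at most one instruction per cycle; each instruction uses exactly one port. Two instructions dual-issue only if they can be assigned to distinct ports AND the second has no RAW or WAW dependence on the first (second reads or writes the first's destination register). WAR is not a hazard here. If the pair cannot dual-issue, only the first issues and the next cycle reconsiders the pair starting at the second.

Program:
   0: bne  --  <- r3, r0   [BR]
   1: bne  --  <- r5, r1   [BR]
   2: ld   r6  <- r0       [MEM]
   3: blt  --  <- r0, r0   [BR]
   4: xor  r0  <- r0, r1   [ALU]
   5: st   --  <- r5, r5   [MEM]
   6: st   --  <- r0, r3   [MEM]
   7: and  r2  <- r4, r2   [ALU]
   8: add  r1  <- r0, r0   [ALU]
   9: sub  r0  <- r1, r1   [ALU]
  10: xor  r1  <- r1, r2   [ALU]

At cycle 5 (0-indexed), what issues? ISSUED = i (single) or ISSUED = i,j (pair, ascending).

t=0 i0:bne ; no-port BR/BR
t=1 i1/i2:bne ld ; dual
t=2 i3/i4:blt xor ; dual
t=3 i5:st ; no-port MEM/MEM
t=4 i6/i7:st and ; dual
t=5 i8:add ; RAW r1
t=6 i9/i10:sub xor ; dual

ISSUED = 8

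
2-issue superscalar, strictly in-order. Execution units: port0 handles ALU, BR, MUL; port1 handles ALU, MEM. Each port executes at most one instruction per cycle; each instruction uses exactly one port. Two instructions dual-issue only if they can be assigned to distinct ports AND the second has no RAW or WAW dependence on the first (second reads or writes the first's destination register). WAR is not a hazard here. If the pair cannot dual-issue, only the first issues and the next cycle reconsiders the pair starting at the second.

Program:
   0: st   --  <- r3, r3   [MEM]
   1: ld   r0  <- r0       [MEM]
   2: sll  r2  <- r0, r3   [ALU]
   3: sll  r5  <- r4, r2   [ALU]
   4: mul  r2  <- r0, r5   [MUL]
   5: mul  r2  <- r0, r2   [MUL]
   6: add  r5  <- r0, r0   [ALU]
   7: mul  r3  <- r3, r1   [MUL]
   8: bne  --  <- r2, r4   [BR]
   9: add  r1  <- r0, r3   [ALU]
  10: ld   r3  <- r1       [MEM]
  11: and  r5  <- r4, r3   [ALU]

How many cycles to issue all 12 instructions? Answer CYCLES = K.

[0] i0  st  -- no-port MEM/MEM
[1] i1  ld  -- RAW r0
[2] i2  sll  -- RAW r2
[3] i3  sll  -- RAW r5
[4] i4  mul  -- no-port MUL/MUL
[5] i5,i6  mul;add  -- dual
[6] i7  mul  -- no-port MUL/BR
[7] i8,i9  bne;add  -- dual
[8] i10  ld  -- RAW r3
[9] i11  and  -- tail

CYCLES = 10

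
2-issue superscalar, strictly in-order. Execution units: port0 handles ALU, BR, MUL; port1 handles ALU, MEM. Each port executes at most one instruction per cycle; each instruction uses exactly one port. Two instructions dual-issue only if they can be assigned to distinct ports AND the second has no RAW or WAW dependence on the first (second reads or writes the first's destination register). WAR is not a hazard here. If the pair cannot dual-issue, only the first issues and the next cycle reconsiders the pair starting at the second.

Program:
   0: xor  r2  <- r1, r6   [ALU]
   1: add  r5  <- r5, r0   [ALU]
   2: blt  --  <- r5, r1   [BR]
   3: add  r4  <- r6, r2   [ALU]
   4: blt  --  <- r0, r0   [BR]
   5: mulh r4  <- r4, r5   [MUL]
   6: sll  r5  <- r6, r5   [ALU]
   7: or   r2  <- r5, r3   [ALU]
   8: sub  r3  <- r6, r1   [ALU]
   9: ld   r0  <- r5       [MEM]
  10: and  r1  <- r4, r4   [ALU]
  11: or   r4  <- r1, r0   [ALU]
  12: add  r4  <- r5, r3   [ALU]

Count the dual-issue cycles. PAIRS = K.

0. xor;add @i0,i1  | pair
1. blt;add @i2,i3  | pair
2. blt @i4  | no-port BR/MUL
3. mulh;sll @i5,i6  | pair
4. or;sub @i7,i8  | pair
5. ld;and @i9,i10  | pair
6. or @i11  | WAW r4
7. add @i12  | tail

PAIRS = 5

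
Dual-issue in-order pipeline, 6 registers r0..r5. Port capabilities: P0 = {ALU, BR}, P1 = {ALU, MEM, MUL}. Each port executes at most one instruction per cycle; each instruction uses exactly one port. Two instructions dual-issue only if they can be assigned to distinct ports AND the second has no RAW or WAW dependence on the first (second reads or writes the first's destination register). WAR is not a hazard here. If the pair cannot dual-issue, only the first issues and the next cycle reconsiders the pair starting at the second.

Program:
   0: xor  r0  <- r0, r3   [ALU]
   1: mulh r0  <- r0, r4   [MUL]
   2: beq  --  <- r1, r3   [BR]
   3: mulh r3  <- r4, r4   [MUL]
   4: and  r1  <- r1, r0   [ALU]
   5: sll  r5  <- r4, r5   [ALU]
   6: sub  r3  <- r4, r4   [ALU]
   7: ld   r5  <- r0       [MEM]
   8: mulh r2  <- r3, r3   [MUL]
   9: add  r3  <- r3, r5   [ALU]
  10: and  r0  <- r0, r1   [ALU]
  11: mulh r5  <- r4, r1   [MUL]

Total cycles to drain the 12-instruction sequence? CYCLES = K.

CYCLES = 7

0. xor @i0  | RAW+WAW r0
1. mulh+beq @i1+i2  | pair
2. mulh+and @i3+i4  | pair
3. sll+sub @i5+i6  | pair
4. ld @i7  | no-port MEM/MUL
5. mulh+add @i8+i9  | pair
6. and+mulh @i10+i11  | pair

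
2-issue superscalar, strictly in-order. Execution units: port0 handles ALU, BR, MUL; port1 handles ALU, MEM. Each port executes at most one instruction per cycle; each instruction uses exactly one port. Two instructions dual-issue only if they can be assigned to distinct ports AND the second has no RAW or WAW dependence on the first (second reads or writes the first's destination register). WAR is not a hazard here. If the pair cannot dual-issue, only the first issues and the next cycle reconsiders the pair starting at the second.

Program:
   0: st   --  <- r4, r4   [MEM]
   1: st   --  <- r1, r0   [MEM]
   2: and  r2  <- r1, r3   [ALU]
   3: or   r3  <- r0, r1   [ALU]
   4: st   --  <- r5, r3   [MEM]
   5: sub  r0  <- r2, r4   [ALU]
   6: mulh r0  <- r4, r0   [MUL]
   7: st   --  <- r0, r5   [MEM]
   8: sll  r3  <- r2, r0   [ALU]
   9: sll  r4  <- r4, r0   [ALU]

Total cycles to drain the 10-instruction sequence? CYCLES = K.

CYCLES = 7

  cy0 -> i0 (st.MEM) no-port MEM/MEM
  cy1 -> i1&i2 (st.MEM/and.ALU) dual
  cy2 -> i3 (or.ALU) RAW r3
  cy3 -> i4&i5 (st.MEM/sub.ALU) dual
  cy4 -> i6 (mulh.MUL) RAW r0
  cy5 -> i7&i8 (st.MEM/sll.ALU) dual
  cy6 -> i9 (sll.ALU) tail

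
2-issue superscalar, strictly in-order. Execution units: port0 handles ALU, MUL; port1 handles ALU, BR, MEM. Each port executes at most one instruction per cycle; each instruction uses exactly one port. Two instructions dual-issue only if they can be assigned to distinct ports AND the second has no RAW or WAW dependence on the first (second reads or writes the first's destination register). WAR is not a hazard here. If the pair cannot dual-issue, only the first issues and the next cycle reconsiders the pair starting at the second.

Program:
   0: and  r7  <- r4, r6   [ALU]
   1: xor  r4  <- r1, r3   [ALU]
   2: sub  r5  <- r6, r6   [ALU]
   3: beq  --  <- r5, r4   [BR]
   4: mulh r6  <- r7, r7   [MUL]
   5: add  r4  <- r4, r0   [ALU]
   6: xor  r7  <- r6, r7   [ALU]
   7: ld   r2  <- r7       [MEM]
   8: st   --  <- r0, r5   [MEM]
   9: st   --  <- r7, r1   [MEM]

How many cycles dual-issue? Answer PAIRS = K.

PAIRS = 3

t=0 i0&i1:and/xor ; 2-wide
t=1 i2:sub ; RAW r5
t=2 i3&i4:beq/mulh ; 2-wide
t=3 i5&i6:add/xor ; 2-wide
t=4 i7:ld ; no-port MEM/MEM
t=5 i8:st ; no-port MEM/MEM
t=6 i9:st ; tail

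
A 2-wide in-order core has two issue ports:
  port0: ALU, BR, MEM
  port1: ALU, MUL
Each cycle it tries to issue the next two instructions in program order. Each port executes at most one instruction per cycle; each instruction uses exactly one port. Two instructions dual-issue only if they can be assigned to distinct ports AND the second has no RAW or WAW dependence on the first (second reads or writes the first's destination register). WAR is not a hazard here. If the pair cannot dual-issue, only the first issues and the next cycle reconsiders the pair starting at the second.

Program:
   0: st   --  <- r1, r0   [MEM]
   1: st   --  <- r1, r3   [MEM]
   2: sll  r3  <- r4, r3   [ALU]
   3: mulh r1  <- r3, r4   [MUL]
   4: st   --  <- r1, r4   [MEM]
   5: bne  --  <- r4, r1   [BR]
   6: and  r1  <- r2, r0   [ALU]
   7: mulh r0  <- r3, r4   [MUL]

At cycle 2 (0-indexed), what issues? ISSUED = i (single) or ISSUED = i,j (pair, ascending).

t=0 i0:st ; no-port MEM/MEM
t=1 i1&i2:st sll ; dual
t=2 i3:mulh ; RAW r1
t=3 i4:st ; no-port MEM/BR
t=4 i5&i6:bne and ; dual
t=5 i7:mulh ; tail

ISSUED = 3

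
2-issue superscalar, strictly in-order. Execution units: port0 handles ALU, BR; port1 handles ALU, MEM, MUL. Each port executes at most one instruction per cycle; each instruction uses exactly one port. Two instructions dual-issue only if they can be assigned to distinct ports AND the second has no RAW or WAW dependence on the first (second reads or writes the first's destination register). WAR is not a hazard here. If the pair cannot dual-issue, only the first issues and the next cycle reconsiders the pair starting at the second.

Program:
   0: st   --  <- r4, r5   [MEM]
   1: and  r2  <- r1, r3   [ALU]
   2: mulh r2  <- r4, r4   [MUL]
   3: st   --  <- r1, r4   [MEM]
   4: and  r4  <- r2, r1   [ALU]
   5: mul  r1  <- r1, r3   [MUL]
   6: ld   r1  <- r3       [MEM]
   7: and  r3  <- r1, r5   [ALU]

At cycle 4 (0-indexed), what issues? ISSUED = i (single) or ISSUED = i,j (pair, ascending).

ISSUED = 6

  cy0 -> i0&i1 (st.MEM;and.ALU) pair
  cy1 -> i2 (mulh.MUL) no-port MUL/MEM
  cy2 -> i3&i4 (st.MEM;and.ALU) pair
  cy3 -> i5 (mul.MUL) no-port MUL/MEM
  cy4 -> i6 (ld.MEM) RAW r1
  cy5 -> i7 (and.ALU) tail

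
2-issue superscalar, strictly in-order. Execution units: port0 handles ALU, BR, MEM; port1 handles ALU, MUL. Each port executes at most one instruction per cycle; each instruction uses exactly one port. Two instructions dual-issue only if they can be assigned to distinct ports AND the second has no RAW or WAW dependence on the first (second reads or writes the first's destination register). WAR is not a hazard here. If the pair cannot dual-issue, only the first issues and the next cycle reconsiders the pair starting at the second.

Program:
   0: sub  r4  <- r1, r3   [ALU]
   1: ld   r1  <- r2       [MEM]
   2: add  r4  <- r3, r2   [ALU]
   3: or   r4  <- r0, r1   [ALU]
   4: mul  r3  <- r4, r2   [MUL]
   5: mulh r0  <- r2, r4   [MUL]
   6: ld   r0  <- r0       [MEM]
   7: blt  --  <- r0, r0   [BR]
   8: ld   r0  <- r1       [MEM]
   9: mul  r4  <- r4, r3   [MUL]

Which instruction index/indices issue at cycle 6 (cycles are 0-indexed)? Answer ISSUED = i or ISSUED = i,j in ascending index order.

ISSUED = 7

[0] i0,i1  sub ld  -- dual
[1] i2  add  -- WAW r4
[2] i3  or  -- RAW r4
[3] i4  mul  -- no-port MUL/MUL
[4] i5  mulh  -- RAW+WAW r0
[5] i6  ld  -- no-port MEM/BR
[6] i7  blt  -- no-port BR/MEM
[7] i8,i9  ld mul  -- dual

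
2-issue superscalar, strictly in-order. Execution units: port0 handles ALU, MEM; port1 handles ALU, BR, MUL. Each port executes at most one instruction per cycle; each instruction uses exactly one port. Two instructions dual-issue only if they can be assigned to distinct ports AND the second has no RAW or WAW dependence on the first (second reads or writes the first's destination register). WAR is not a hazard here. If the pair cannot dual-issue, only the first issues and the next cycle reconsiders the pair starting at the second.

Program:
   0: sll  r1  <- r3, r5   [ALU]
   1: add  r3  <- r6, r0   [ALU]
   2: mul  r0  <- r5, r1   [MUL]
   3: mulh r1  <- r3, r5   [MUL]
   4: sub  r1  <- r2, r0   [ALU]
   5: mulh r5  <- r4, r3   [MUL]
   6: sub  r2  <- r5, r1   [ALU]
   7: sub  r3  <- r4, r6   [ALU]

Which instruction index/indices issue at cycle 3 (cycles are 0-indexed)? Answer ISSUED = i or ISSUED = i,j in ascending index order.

#0 head=0: sll add i0,i1 2-wide
#1 head=2: mul i2 no-port MUL/MUL
#2 head=3: mulh i3 WAW r1
#3 head=4: sub mulh i4,i5 2-wide
#4 head=6: sub sub i6,i7 2-wide

ISSUED = 4,5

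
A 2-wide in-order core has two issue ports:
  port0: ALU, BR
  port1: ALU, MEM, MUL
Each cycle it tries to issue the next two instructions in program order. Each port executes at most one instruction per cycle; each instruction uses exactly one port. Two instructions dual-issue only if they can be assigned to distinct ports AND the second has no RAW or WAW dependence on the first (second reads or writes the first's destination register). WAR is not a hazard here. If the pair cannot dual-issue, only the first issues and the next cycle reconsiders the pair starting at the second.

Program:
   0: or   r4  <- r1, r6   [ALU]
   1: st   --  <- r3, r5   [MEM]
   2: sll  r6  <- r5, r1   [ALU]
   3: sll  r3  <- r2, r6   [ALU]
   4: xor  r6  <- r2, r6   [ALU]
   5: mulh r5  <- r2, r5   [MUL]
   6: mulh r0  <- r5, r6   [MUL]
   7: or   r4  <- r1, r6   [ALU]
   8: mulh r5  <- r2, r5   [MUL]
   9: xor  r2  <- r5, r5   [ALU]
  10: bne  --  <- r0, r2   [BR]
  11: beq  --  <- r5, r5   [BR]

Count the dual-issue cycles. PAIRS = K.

[0] i0/i1  or/st  -- dual
[1] i2  sll  -- RAW r6
[2] i3/i4  sll/xor  -- dual
[3] i5  mulh  -- no-port MUL/MUL
[4] i6/i7  mulh/or  -- dual
[5] i8  mulh  -- RAW r5
[6] i9  xor  -- RAW r2
[7] i10  bne  -- no-port BR/BR
[8] i11  beq  -- tail

PAIRS = 3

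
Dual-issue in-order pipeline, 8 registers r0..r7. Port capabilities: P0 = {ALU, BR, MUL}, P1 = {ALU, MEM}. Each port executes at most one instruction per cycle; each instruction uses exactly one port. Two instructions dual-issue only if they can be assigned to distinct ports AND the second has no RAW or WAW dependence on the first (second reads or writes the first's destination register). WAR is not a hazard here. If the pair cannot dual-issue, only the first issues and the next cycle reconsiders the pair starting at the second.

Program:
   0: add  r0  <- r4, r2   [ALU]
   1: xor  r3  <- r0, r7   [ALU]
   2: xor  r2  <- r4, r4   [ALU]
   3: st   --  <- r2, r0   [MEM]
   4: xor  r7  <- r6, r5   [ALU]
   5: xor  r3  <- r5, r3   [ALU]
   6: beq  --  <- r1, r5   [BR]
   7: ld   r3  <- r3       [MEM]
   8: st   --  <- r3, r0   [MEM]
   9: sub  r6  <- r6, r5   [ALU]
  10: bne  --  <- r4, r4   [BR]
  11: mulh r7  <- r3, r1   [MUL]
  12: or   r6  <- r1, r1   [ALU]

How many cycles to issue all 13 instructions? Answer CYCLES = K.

CYCLES = 8

t=0 i0:add ; RAW r0
t=1 i1+i2:xor/xor ; dual
t=2 i3+i4:st/xor ; dual
t=3 i5+i6:xor/beq ; dual
t=4 i7:ld ; no-port MEM/MEM
t=5 i8+i9:st/sub ; dual
t=6 i10:bne ; no-port BR/MUL
t=7 i11+i12:mulh/or ; dual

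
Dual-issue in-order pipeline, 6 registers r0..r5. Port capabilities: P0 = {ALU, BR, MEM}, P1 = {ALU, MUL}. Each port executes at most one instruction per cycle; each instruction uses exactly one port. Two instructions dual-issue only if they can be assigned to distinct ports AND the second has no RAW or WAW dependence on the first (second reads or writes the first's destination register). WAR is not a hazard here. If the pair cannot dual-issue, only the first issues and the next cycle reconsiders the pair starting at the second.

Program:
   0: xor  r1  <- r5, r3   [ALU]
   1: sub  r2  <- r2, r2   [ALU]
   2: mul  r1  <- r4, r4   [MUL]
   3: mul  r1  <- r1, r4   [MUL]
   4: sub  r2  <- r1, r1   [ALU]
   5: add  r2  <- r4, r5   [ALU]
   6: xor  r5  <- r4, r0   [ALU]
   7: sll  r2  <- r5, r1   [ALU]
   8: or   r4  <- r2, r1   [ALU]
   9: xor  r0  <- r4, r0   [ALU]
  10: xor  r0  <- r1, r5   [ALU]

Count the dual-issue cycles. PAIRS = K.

PAIRS = 2

[0] i0&i1  xor.ALU/sub.ALU  -- dual
[1] i2  mul.MUL  -- no-port MUL/MUL
[2] i3  mul.MUL  -- RAW r1
[3] i4  sub.ALU  -- WAW r2
[4] i5&i6  add.ALU/xor.ALU  -- dual
[5] i7  sll.ALU  -- RAW r2
[6] i8  or.ALU  -- RAW r4
[7] i9  xor.ALU  -- WAW r0
[8] i10  xor.ALU  -- tail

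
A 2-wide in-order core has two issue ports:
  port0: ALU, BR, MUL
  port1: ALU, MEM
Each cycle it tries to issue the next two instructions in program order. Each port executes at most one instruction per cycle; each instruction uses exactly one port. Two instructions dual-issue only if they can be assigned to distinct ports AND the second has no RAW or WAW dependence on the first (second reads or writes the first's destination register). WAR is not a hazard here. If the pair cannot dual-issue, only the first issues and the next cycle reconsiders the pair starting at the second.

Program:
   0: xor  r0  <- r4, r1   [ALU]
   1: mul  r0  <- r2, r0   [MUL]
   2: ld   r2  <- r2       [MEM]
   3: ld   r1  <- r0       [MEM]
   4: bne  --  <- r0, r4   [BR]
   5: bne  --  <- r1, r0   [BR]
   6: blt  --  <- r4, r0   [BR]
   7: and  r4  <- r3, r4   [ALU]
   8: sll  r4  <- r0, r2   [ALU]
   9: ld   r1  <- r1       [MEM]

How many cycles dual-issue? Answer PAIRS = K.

#0 head=0: xor.ALU i0 RAW+WAW r0
#1 head=1: mul.MUL+ld.MEM i1&i2 pair
#2 head=3: ld.MEM+bne.BR i3&i4 pair
#3 head=5: bne.BR i5 no-port BR/BR
#4 head=6: blt.BR+and.ALU i6&i7 pair
#5 head=8: sll.ALU+ld.MEM i8&i9 pair

PAIRS = 4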